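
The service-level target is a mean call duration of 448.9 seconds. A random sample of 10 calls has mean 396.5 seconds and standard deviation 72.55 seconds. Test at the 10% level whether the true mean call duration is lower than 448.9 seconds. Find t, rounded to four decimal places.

-2.2840

H0: μ = 448.9; H1: μ < 448.9 (one-sample t-test, left-tailed).
t = (x̄ − μ₀)/(s/√n) = (396.5 − 448.9)/(72.55/√10) = -2.2840
df = n − 1 = 9
p-value = P(T ≤ -2.2840) ≈ 0.024
Since p ≈ 0.024 < α = 0.1, reject H0; the data support H1.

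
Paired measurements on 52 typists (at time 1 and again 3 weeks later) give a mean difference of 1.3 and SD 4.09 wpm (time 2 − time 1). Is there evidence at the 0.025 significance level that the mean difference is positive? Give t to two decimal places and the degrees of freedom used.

t = 2.29, df = 51

H0: μ_d = 0; H1: μ_d > 0 (paired t-test on the differences, right-tailed).
t = d̄/(s_d/√n) = 1.3/(4.09/√52) = 2.29
df = n − 1 = 51
p-value = P(T ≥ 2.29) ≈ 0.0130
Since p ≈ 0.0130 < α = 0.025, reject H0; the data support H1.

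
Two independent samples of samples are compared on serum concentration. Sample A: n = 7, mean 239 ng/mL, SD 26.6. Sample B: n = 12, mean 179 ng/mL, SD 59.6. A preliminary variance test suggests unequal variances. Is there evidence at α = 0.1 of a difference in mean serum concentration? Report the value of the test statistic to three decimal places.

3.011

Let group 1 = sample A, group 2 = sample B. H0: μ_1 = μ_2; H1: μ_1 ≠ μ_2 (Welch's two-sample t-test, two-sided).
t = (x̄_1 − x̄_2)/√(s_1²/n_1 + s_2²/n_2) = (239 − 179)/√(26.6²/7 + 59.6²/12) = 3.011
Welch–Satterthwaite df ≈ 16.31
Two-sided p-value ≈ 0.008
Since p ≈ 0.008 < α = 0.1, reject H0; the evidence is statistically significant.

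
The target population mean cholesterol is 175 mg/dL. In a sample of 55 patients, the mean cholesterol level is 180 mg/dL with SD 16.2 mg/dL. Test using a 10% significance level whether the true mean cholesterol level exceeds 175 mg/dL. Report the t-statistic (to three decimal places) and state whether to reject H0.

H0: μ = 175; H1: μ > 175 (one-sample t-test, right-tailed).
t = (x̄ − μ₀)/(s/√n) = (180 − 175)/(16.2/√55) = 2.289
df = n − 1 = 54
p-value = P(T ≥ 2.289) ≈ 0.013
Since p ≈ 0.013 < α = 0.1, reject H0; the evidence is statistically significant.

t = 2.289; reject H0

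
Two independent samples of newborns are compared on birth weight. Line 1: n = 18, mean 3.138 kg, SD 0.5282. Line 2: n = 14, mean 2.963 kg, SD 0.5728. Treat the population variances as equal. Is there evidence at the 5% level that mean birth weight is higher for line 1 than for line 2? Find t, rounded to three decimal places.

Let group 1 = line 1, group 2 = line 2. H0: μ_1 = μ_2; H1: μ_1 > μ_2 (two-sample pooled-variance t-test, right-tailed).
s_p² = [(18−1)·0.5282² + (14−1)·0.5728²]/(18+14−2) = 0.300274
t = (3.138 − 2.963)/√[0.300274·(1/18 + 1/14)] = 0.896
df = n₁ + n₂ − 2 = 30
p-value = P(T ≥ 0.896) ≈ 0.1886
Since p ≈ 0.1886 > α = 0.05, fail to reject H0; the data do not provide sufficient evidence against H0.

0.896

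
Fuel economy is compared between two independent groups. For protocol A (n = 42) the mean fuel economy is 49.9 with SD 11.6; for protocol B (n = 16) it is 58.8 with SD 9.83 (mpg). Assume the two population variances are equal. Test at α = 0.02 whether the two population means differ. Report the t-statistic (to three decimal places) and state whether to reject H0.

Let group 1 = protocol A, group 2 = protocol B. H0: μ_1 = μ_2; H1: μ_1 ≠ μ_2 (two-sample pooled-variance t-test, two-sided).
s_p² = [(42−1)·11.6² + (16−1)·9.83²]/(42+16−2) = 124.4
t = (49.9 − 58.8)/√[124.4·(1/42 + 1/16)] = -2.716
df = n₁ + n₂ − 2 = 56
Two-sided p-value ≈ 0.0088
Since p ≈ 0.0088 < α = 0.02, reject H0; the evidence is statistically significant.

t = -2.716; reject H0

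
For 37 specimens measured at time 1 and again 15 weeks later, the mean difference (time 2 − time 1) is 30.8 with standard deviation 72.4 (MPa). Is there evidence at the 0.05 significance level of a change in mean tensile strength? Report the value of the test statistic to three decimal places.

2.588

H0: μ_d = 0; H1: μ_d ≠ 0 (paired t-test on the differences, two-sided).
t = d̄/(s_d/√n) = 30.8/(72.4/√37) = 2.588
df = n − 1 = 36
Two-sided p-value ≈ 0.0138
Since p ≈ 0.0138 < α = 0.05, reject H0; the evidence is statistically significant.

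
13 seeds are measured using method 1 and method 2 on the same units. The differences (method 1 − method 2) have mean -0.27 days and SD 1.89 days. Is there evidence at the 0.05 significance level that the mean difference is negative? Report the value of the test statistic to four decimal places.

H0: μ_d = 0; H1: μ_d < 0 (paired t-test on the differences, left-tailed).
t = d̄/(s_d/√n) = -0.27/(1.89/√13) = -0.5151
df = n − 1 = 12
p-value = P(T ≤ -0.5151) ≈ 0.308
Since p ≈ 0.308 > α = 0.05, fail to reject H0; the evidence is not statistically significant.

-0.5151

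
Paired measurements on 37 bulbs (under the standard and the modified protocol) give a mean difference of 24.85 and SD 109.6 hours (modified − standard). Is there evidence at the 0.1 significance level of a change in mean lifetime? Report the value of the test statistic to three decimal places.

1.379

H0: μ_d = 0; H1: μ_d ≠ 0 (paired t-test on the differences, two-sided).
t = d̄/(s_d/√n) = 24.85/(109.6/√37) = 1.379
df = n − 1 = 36
Two-sided p-value ≈ 0.176
Since p ≈ 0.176 > α = 0.1, fail to reject H0; the evidence is not statistically significant.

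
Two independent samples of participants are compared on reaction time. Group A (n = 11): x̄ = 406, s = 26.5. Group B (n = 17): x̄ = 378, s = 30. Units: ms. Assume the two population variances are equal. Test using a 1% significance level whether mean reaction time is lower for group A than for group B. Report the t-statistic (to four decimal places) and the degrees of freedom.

t = 2.5209, df = 26

Let group 1 = group A, group 2 = group B. H0: μ_1 = μ_2; H1: μ_1 < μ_2 (two-sample pooled-variance t-test, left-tailed).
s_p² = [(11−1)·26.5² + (17−1)·30²]/(11+17−2) = 823.942
t = (406 − 378)/√[823.942·(1/11 + 1/17)] = 2.5209
df = n₁ + n₂ − 2 = 26
p-value = P(T ≤ 2.5209) ≈ 0.9909
Since p ≈ 0.9909 > α = 0.01, fail to reject H0; the data do not provide sufficient evidence against H0.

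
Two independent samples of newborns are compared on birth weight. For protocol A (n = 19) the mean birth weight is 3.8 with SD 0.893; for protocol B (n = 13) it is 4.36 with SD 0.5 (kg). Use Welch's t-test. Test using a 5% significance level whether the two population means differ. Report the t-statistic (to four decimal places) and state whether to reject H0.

Let group 1 = protocol A, group 2 = protocol B. H0: μ_1 = μ_2; H1: μ_1 ≠ μ_2 (Welch's two-sample t-test, two-sided).
t = (x̄_1 − x̄_2)/√(s_1²/n_1 + s_2²/n_2) = (3.8 − 4.36)/√(0.893²/19 + 0.5²/13) = -2.2636
Welch–Satterthwaite df ≈ 29.11
Two-sided p-value ≈ 0.0312
Since p ≈ 0.0312 < α = 0.05, reject H0; the data support H1.

t = -2.2636; reject H0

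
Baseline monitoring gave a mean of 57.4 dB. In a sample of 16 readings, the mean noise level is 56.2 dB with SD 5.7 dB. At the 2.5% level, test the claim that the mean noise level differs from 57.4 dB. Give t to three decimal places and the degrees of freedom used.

H0: μ = 57.4; H1: μ ≠ 57.4 (one-sample t-test, two-sided).
t = (x̄ − μ₀)/(s/√n) = (56.2 − 57.4)/(5.7/√16) = -0.842
df = n − 1 = 15
Two-sided p-value ≈ 0.4130
Since p ≈ 0.4130 > α = 0.025, fail to reject H0; the data do not provide sufficient evidence against H0.

t = -0.842, df = 15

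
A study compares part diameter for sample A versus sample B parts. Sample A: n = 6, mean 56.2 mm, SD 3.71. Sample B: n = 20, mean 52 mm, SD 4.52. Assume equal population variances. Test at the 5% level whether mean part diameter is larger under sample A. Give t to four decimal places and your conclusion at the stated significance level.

Let group 1 = sample A, group 2 = sample B. H0: μ_1 = μ_2; H1: μ_1 > μ_2 (two-sample pooled-variance t-test, right-tailed).
s_p² = [(6−1)·3.71² + (20−1)·4.52²]/(6+20−2) = 19.0416
t = (56.2 − 52)/√[19.0416·(1/6 + 1/20)] = 2.0678
df = n₁ + n₂ − 2 = 24
p-value = P(T ≥ 2.0678) ≈ 0.0248
Since p ≈ 0.0248 < α = 0.05, reject H0; the data support H1.

t = 2.0678; reject H0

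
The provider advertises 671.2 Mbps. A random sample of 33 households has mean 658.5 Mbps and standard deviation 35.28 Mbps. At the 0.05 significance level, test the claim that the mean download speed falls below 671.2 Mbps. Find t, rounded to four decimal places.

-2.0679

H0: μ = 671.2; H1: μ < 671.2 (one-sample t-test, left-tailed).
t = (x̄ − μ₀)/(s/√n) = (658.5 − 671.2)/(35.28/√33) = -2.0679
df = n − 1 = 32
p-value = P(T ≤ -2.0679) ≈ 0.0234
Since p ≈ 0.0234 < α = 0.05, reject H0; the evidence is statistically significant.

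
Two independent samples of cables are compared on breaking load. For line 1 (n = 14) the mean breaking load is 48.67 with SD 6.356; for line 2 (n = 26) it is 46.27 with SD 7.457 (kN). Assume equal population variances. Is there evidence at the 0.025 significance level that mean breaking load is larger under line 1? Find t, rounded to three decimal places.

Let group 1 = line 1, group 2 = line 2. H0: μ_1 = μ_2; H1: μ_1 > μ_2 (two-sample pooled-variance t-test, right-tailed).
s_p² = [(14−1)·6.356² + (26−1)·7.457²]/(14+26−2) = 50.4041
t = (48.67 − 46.27)/√[50.4041·(1/14 + 1/26)] = 1.020
df = n₁ + n₂ − 2 = 38
p-value = P(T ≥ 1.020) ≈ 0.157
Since p ≈ 0.157 > α = 0.025, fail to reject H0; the evidence is not statistically significant.

1.020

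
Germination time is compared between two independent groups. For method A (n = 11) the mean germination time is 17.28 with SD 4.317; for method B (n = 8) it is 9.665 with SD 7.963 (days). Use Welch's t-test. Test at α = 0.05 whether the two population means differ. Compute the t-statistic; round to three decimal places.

2.455

Let group 1 = method A, group 2 = method B. H0: μ_1 = μ_2; H1: μ_1 ≠ μ_2 (Welch's two-sample t-test, two-sided).
t = (x̄_1 − x̄_2)/√(s_1²/n_1 + s_2²/n_2) = (17.28 − 9.665)/√(4.317²/11 + 7.963²/8) = 2.455
Welch–Satterthwaite df ≈ 9.99
Two-sided p-value ≈ 0.0340
Since p ≈ 0.0340 < α = 0.05, reject H0; the evidence is statistically significant.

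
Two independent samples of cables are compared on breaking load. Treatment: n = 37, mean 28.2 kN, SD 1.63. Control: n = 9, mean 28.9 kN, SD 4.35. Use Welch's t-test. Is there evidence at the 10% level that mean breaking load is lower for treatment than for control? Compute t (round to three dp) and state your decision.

Let group 1 = treatment, group 2 = control. H0: μ_1 = μ_2; H1: μ_1 < μ_2 (Welch's two-sample t-test, left-tailed).
t = (x̄_1 − x̄_2)/√(s_1²/n_1 + s_2²/n_2) = (28.2 − 28.9)/√(1.63²/37 + 4.35²/9) = -0.475
Welch–Satterthwaite df ≈ 8.55
p-value = P(T ≤ -0.475) ≈ 0.323
Since p ≈ 0.323 > α = 0.1, fail to reject H0; the evidence is not statistically significant.

t = -0.475; fail to reject H0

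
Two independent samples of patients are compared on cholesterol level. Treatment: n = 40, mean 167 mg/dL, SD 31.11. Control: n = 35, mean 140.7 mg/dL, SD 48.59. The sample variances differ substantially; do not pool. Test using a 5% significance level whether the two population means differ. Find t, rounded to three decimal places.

Let group 1 = treatment, group 2 = control. H0: μ_1 = μ_2; H1: μ_1 ≠ μ_2 (Welch's two-sample t-test, two-sided).
t = (x̄_1 − x̄_2)/√(s_1²/n_1 + s_2²/n_2) = (167 − 140.7)/√(31.11²/40 + 48.59²/35) = 2.747
Welch–Satterthwaite df ≈ 56.44
Two-sided p-value ≈ 0.0081
Since p ≈ 0.0081 < α = 0.05, reject H0; the evidence is statistically significant.

2.747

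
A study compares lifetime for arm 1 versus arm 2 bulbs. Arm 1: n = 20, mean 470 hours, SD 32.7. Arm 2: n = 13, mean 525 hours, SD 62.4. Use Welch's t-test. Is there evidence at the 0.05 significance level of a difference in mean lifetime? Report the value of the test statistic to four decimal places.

Let group 1 = arm 1, group 2 = arm 2. H0: μ_1 = μ_2; H1: μ_1 ≠ μ_2 (Welch's two-sample t-test, two-sided).
t = (x̄_1 − x̄_2)/√(s_1²/n_1 + s_2²/n_2) = (470 − 525)/√(32.7²/20 + 62.4²/13) = -2.9274
Welch–Satterthwaite df ≈ 16.34
Two-sided p-value ≈ 0.0097
Since p ≈ 0.0097 < α = 0.05, reject H0; the evidence is statistically significant.

-2.9274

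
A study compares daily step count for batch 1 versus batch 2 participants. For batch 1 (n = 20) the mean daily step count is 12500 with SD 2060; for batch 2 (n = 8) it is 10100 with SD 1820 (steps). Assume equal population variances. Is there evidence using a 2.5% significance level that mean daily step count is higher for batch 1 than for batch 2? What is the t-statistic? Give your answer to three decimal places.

Let group 1 = batch 1, group 2 = batch 2. H0: μ_1 = μ_2; H1: μ_1 > μ_2 (two-sample pooled-variance t-test, right-tailed).
s_p² = [(20−1)·2060² + (8−1)·1820²]/(20+8−2) = 3992890
t = (12500 − 10100)/√[3992890·(1/20 + 1/8)] = 2.871
df = n₁ + n₂ − 2 = 26
p-value = P(T ≥ 2.871) ≈ 0.004
Since p ≈ 0.004 < α = 0.025, reject H0; the data support H1.

2.871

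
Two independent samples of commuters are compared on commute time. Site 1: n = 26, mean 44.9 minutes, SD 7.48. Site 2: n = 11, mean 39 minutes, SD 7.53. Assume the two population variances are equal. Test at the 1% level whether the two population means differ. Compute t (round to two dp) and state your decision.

Let group 1 = site 1, group 2 = site 2. H0: μ_1 = μ_2; H1: μ_1 ≠ μ_2 (two-sample pooled-variance t-test, two-sided).
s_p² = [(26−1)·7.48² + (11−1)·7.53²]/(26+11−2) = 56.1648
t = (44.9 − 39)/√[56.1648·(1/26 + 1/11)] = 2.19
df = n₁ + n₂ − 2 = 35
Two-sided p-value ≈ 0.0354
Since p ≈ 0.0354 > α = 0.01, fail to reject H0; the data do not provide sufficient evidence against H0.

t = 2.19; fail to reject H0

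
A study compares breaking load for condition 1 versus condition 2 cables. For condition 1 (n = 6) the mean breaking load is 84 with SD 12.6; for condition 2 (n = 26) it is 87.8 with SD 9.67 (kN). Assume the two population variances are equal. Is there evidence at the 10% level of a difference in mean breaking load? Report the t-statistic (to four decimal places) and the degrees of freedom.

t = -0.8212, df = 30

Let group 1 = condition 1, group 2 = condition 2. H0: μ_1 = μ_2; H1: μ_1 ≠ μ_2 (two-sample pooled-variance t-test, two-sided).
s_p² = [(6−1)·12.6² + (26−1)·9.67²]/(6+26−2) = 104.384
t = (84 − 87.8)/√[104.384·(1/6 + 1/26)] = -0.8212
df = n₁ + n₂ − 2 = 30
Two-sided p-value ≈ 0.418
Since p ≈ 0.418 > α = 0.1, fail to reject H0; the data do not provide sufficient evidence against H0.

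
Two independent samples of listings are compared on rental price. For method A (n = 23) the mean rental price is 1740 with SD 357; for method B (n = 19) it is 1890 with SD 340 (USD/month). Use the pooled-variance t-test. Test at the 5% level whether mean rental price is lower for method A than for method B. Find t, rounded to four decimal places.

-1.3846

Let group 1 = method A, group 2 = method B. H0: μ_1 = μ_2; H1: μ_1 < μ_2 (two-sample pooled-variance t-test, left-tailed).
s_p² = [(23−1)·357² + (19−1)·340²]/(23+19−2) = 122117
t = (1740 − 1890)/√[122117·(1/23 + 1/19)] = -1.3846
df = n₁ + n₂ − 2 = 40
p-value = P(T ≤ -1.3846) ≈ 0.087
Since p ≈ 0.087 > α = 0.05, fail to reject H0; the data do not provide sufficient evidence against H0.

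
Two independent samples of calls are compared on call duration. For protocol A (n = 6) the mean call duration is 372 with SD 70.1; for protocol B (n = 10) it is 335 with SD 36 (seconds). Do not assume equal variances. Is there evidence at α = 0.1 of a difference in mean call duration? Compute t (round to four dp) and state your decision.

Let group 1 = protocol A, group 2 = protocol B. H0: μ_1 = μ_2; H1: μ_1 ≠ μ_2 (Welch's two-sample t-test, two-sided).
t = (x̄_1 − x̄_2)/√(s_1²/n_1 + s_2²/n_2) = (372 − 335)/√(70.1²/6 + 36²/10) = 1.2013
Welch–Satterthwaite df ≈ 6.62
Two-sided p-value ≈ 0.271
Since p ≈ 0.271 > α = 0.1, fail to reject H0; the evidence is not statistically significant.

t = 1.2013; fail to reject H0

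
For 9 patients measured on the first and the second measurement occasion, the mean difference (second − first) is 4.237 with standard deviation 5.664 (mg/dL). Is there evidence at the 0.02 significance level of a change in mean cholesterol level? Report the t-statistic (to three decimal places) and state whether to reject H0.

H0: μ_d = 0; H1: μ_d ≠ 0 (paired t-test on the differences, two-sided).
t = d̄/(s_d/√n) = 4.237/(5.664/√9) = 2.244
df = n − 1 = 8
Two-sided p-value ≈ 0.0551
Since p ≈ 0.0551 > α = 0.02, fail to reject H0; the evidence is not statistically significant.

t = 2.244; fail to reject H0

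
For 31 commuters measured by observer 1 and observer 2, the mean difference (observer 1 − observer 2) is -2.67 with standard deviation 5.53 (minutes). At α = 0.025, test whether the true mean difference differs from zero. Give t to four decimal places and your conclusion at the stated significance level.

t = -2.6882; reject H0

H0: μ_d = 0; H1: μ_d ≠ 0 (paired t-test on the differences, two-sided).
t = d̄/(s_d/√n) = -2.67/(5.53/√31) = -2.6882
df = n − 1 = 30
Two-sided p-value ≈ 0.012
Since p ≈ 0.012 < α = 0.025, reject H0; the evidence is statistically significant.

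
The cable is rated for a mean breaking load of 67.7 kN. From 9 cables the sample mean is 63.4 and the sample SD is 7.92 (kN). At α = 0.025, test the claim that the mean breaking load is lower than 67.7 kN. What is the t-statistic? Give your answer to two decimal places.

-1.63

H0: μ = 67.7; H1: μ < 67.7 (one-sample t-test, left-tailed).
t = (x̄ − μ₀)/(s/√n) = (63.4 − 67.7)/(7.92/√9) = -1.63
df = n − 1 = 8
p-value = P(T ≤ -1.63) ≈ 0.0710
Since p ≈ 0.0710 > α = 0.025, fail to reject H0; the evidence is not statistically significant.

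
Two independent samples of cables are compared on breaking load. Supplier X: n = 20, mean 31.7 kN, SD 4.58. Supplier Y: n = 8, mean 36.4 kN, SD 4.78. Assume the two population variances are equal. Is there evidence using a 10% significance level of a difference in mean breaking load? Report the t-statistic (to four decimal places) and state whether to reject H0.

Let group 1 = supplier X, group 2 = supplier Y. H0: μ_1 = μ_2; H1: μ_1 ≠ μ_2 (two-sample pooled-variance t-test, two-sided).
s_p² = [(20−1)·4.58² + (8−1)·4.78²]/(20+8−2) = 21.4804
t = (31.7 − 36.4)/√[21.4804·(1/20 + 1/8)] = -2.4241
df = n₁ + n₂ − 2 = 26
Two-sided p-value ≈ 0.0226
Since p ≈ 0.0226 < α = 0.1, reject H0; the data support H1.

t = -2.4241; reject H0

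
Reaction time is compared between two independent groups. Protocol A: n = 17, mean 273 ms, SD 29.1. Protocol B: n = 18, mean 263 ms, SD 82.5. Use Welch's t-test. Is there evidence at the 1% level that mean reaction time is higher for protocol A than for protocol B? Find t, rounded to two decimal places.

0.48

Let group 1 = protocol A, group 2 = protocol B. H0: μ_1 = μ_2; H1: μ_1 > μ_2 (Welch's two-sample t-test, right-tailed).
t = (x̄_1 − x̄_2)/√(s_1²/n_1 + s_2²/n_2) = (273 − 263)/√(29.1²/17 + 82.5²/18) = 0.48
Welch–Satterthwaite df ≈ 21.38
p-value = P(T ≥ 0.48) ≈ 0.3169
Since p ≈ 0.3169 > α = 0.01, fail to reject H0; the data do not provide sufficient evidence against H0.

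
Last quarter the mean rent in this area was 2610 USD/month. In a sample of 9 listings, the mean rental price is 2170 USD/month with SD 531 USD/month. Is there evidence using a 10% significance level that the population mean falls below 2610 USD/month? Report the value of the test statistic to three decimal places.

-2.486

H0: μ = 2610; H1: μ < 2610 (one-sample t-test, left-tailed).
t = (x̄ − μ₀)/(s/√n) = (2170 − 2610)/(531/√9) = -2.486
df = n − 1 = 8
p-value = P(T ≤ -2.486) ≈ 0.0189
Since p ≈ 0.0189 < α = 0.1, reject H0; the evidence is statistically significant.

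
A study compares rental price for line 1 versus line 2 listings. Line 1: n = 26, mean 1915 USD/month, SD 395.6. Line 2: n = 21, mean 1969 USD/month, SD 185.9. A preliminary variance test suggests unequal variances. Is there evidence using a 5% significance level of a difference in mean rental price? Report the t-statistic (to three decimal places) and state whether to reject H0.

t = -0.617; fail to reject H0

Let group 1 = line 1, group 2 = line 2. H0: μ_1 = μ_2; H1: μ_1 ≠ μ_2 (Welch's two-sample t-test, two-sided).
t = (x̄_1 − x̄_2)/√(s_1²/n_1 + s_2²/n_2) = (1915 − 1969)/√(395.6²/26 + 185.9²/21) = -0.617
Welch–Satterthwaite df ≈ 37.07
Two-sided p-value ≈ 0.541
Since p ≈ 0.541 > α = 0.05, fail to reject H0; the data do not provide sufficient evidence against H0.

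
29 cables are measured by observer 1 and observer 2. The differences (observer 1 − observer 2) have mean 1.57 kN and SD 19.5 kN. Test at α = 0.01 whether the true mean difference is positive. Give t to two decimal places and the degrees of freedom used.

t = 0.43, df = 28

H0: μ_d = 0; H1: μ_d > 0 (paired t-test on the differences, right-tailed).
t = d̄/(s_d/√n) = 1.57/(19.5/√29) = 0.43
df = n − 1 = 28
p-value = P(T ≥ 0.43) ≈ 0.3340
Since p ≈ 0.3340 > α = 0.01, fail to reject H0; the evidence is not statistically significant.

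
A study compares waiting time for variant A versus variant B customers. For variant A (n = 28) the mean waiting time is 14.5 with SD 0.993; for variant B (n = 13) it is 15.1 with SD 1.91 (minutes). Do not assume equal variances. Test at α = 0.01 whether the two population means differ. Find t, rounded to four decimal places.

Let group 1 = variant A, group 2 = variant B. H0: μ_1 = μ_2; H1: μ_1 ≠ μ_2 (Welch's two-sample t-test, two-sided).
t = (x̄_1 − x̄_2)/√(s_1²/n_1 + s_2²/n_2) = (14.5 − 15.1)/√(0.993²/28 + 1.91²/13) = -1.0676
Welch–Satterthwaite df ≈ 15.10
Two-sided p-value ≈ 0.302
Since p ≈ 0.302 > α = 0.01, fail to reject H0; the data do not provide sufficient evidence against H0.

-1.0676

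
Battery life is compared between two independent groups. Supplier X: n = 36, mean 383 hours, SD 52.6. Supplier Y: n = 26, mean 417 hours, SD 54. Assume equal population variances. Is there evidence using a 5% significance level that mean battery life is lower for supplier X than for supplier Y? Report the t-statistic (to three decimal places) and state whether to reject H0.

Let group 1 = supplier X, group 2 = supplier Y. H0: μ_1 = μ_2; H1: μ_1 < μ_2 (two-sample pooled-variance t-test, left-tailed).
s_p² = [(36−1)·52.6² + (26−1)·54²]/(36+26−2) = 2828.94
t = (383 − 417)/√[2828.94·(1/36 + 1/26)] = -2.484
df = n₁ + n₂ − 2 = 60
p-value = P(T ≤ -2.484) ≈ 0.0079
Since p ≈ 0.0079 < α = 0.05, reject H0; the data support H1.

t = -2.484; reject H0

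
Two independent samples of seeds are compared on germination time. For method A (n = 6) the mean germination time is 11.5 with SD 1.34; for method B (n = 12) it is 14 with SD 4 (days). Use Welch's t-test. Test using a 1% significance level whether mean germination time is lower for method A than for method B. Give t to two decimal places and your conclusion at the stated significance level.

Let group 1 = method A, group 2 = method B. H0: μ_1 = μ_2; H1: μ_1 < μ_2 (Welch's two-sample t-test, left-tailed).
t = (x̄_1 − x̄_2)/√(s_1²/n_1 + s_2²/n_2) = (11.5 − 14)/√(1.34²/6 + 4²/12) = -1.96
Welch–Satterthwaite df ≈ 14.85
p-value = P(T ≤ -1.96) ≈ 0.035
Since p ≈ 0.035 > α = 0.01, fail to reject H0; the evidence is not statistically significant.

t = -1.96; fail to reject H0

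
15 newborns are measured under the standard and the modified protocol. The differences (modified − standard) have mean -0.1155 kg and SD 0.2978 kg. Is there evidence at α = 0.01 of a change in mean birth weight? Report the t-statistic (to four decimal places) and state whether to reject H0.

H0: μ_d = 0; H1: μ_d ≠ 0 (paired t-test on the differences, two-sided).
t = d̄/(s_d/√n) = -0.1155/(0.2978/√15) = -1.5021
df = n − 1 = 14
Two-sided p-value ≈ 0.155
Since p ≈ 0.155 > α = 0.01, fail to reject H0; the data do not provide sufficient evidence against H0.

t = -1.5021; fail to reject H0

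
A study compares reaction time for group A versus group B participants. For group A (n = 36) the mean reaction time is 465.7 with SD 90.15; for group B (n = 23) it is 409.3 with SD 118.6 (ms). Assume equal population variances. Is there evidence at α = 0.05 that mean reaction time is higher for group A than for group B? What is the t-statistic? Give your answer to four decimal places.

Let group 1 = group A, group 2 = group B. H0: μ_1 = μ_2; H1: μ_1 > μ_2 (two-sample pooled-variance t-test, right-tailed).
s_p² = [(36−1)·90.15² + (23−1)·118.6²]/(36+23−2) = 10419.2
t = (465.7 − 409.3)/√[10419.2·(1/36 + 1/23)] = 2.0699
df = n₁ + n₂ − 2 = 57
p-value = P(T ≥ 2.0699) ≈ 0.022
Since p ≈ 0.022 < α = 0.05, reject H0; the data support H1.

2.0699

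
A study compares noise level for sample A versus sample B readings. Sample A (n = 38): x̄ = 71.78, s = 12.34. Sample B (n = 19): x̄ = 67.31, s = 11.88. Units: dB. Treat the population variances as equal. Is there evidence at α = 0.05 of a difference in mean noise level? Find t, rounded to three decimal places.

Let group 1 = sample A, group 2 = sample B. H0: μ_1 = μ_2; H1: μ_1 ≠ μ_2 (two-sample pooled-variance t-test, two-sided).
s_p² = [(38−1)·12.34² + (19−1)·11.88²]/(38+19−2) = 148.629
t = (71.78 − 67.31)/√[148.629·(1/38 + 1/19)] = 1.305
df = n₁ + n₂ − 2 = 55
Two-sided p-value ≈ 0.197
Since p ≈ 0.197 > α = 0.05, fail to reject H0; the evidence is not statistically significant.

1.305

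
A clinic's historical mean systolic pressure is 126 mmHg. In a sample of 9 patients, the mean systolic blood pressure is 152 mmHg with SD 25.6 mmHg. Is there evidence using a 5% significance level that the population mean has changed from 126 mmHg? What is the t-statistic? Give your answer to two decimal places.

3.05

H0: μ = 126; H1: μ ≠ 126 (one-sample t-test, two-sided).
t = (x̄ − μ₀)/(s/√n) = (152 − 126)/(25.6/√9) = 3.05
df = n − 1 = 8
Two-sided p-value ≈ 0.016
Since p ≈ 0.016 < α = 0.05, reject H0; the evidence is statistically significant.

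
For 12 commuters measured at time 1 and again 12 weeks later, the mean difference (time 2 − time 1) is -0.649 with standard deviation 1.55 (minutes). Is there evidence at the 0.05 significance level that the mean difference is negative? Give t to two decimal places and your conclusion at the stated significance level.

t = -1.45; fail to reject H0

H0: μ_d = 0; H1: μ_d < 0 (paired t-test on the differences, left-tailed).
t = d̄/(s_d/√n) = -0.649/(1.55/√12) = -1.45
df = n − 1 = 11
p-value = P(T ≤ -1.45) ≈ 0.0874
Since p ≈ 0.0874 > α = 0.05, fail to reject H0; the data do not provide sufficient evidence against H0.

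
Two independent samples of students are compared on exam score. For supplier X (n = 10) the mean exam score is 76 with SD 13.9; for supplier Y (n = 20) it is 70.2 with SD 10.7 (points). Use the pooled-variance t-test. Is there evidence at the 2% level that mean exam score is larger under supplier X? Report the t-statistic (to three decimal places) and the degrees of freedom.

t = 1.267, df = 28

Let group 1 = supplier X, group 2 = supplier Y. H0: μ_1 = μ_2; H1: μ_1 > μ_2 (two-sample pooled-variance t-test, right-tailed).
s_p² = [(10−1)·13.9² + (20−1)·10.7²]/(10+20−2) = 139.793
t = (76 − 70.2)/√[139.793·(1/10 + 1/20)] = 1.267
df = n₁ + n₂ − 2 = 28
p-value = P(T ≥ 1.267) ≈ 0.1079
Since p ≈ 0.1079 > α = 0.02, fail to reject H0; the evidence is not statistically significant.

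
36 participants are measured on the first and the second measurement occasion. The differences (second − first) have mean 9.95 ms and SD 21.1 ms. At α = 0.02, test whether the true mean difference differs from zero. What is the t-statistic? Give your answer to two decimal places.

H0: μ_d = 0; H1: μ_d ≠ 0 (paired t-test on the differences, two-sided).
t = d̄/(s_d/√n) = 9.95/(21.1/√36) = 2.83
df = n − 1 = 35
Two-sided p-value ≈ 0.008
Since p ≈ 0.008 < α = 0.02, reject H0; the evidence is statistically significant.

2.83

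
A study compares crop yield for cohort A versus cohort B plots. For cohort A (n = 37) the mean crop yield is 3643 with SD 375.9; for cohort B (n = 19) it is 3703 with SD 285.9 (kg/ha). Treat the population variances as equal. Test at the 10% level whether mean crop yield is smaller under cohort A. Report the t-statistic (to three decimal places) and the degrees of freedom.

t = -0.610, df = 54

Let group 1 = cohort A, group 2 = cohort B. H0: μ_1 = μ_2; H1: μ_1 < μ_2 (two-sample pooled-variance t-test, left-tailed).
s_p² = [(37−1)·375.9² + (19−1)·285.9²]/(37+19−2) = 121447
t = (3643 − 3703)/√[121447·(1/37 + 1/19)] = -0.610
df = n₁ + n₂ − 2 = 54
p-value = P(T ≤ -0.610) ≈ 0.2722
Since p ≈ 0.2722 > α = 0.1, fail to reject H0; the evidence is not statistically significant.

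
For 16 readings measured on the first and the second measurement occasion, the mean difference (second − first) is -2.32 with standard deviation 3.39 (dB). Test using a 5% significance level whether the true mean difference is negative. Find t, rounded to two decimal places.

H0: μ_d = 0; H1: μ_d < 0 (paired t-test on the differences, left-tailed).
t = d̄/(s_d/√n) = -2.32/(3.39/√16) = -2.74
df = n − 1 = 15
p-value = P(T ≤ -2.74) ≈ 0.008
Since p ≈ 0.008 < α = 0.05, reject H0; the data support H1.

-2.74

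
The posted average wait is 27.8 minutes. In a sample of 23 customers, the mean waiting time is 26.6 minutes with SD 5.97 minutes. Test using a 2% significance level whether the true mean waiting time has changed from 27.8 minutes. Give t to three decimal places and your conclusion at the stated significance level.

t = -0.964; fail to reject H0

H0: μ = 27.8; H1: μ ≠ 27.8 (one-sample t-test, two-sided).
t = (x̄ − μ₀)/(s/√n) = (26.6 − 27.8)/(5.97/√23) = -0.964
df = n − 1 = 22
Two-sided p-value ≈ 0.346
Since p ≈ 0.346 > α = 0.02, fail to reject H0; the evidence is not statistically significant.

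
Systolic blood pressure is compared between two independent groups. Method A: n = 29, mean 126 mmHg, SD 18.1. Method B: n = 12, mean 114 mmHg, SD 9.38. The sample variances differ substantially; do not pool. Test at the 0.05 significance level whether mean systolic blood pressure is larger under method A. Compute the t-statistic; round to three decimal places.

2.780

Let group 1 = method A, group 2 = method B. H0: μ_1 = μ_2; H1: μ_1 > μ_2 (Welch's two-sample t-test, right-tailed).
t = (x̄_1 − x̄_2)/√(s_1²/n_1 + s_2²/n_2) = (126 − 114)/√(18.1²/29 + 9.38²/12) = 2.780
Welch–Satterthwaite df ≈ 36.74
p-value = P(T ≥ 2.780) ≈ 0.0043
Since p ≈ 0.0043 < α = 0.05, reject H0; the evidence is statistically significant.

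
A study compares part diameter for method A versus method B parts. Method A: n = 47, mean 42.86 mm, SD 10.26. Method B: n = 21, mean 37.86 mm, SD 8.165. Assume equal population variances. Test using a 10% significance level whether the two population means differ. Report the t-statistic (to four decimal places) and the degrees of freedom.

Let group 1 = method A, group 2 = method B. H0: μ_1 = μ_2; H1: μ_1 ≠ μ_2 (two-sample pooled-variance t-test, two-sided).
s_p² = [(47−1)·10.26² + (21−1)·8.165²]/(47+21−2) = 93.5705
t = (42.86 − 37.86)/√[93.5705·(1/47 + 1/21)] = 1.9693
df = n₁ + n₂ − 2 = 66
Two-sided p-value ≈ 0.0531
Since p ≈ 0.0531 < α = 0.1, reject H0; the evidence is statistically significant.

t = 1.9693, df = 66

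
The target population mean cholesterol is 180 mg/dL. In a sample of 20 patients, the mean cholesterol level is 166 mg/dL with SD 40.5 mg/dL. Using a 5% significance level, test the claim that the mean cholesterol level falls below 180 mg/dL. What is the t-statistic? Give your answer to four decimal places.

-1.5459

H0: μ = 180; H1: μ < 180 (one-sample t-test, left-tailed).
t = (x̄ − μ₀)/(s/√n) = (166 − 180)/(40.5/√20) = -1.5459
df = n − 1 = 19
p-value = P(T ≤ -1.5459) ≈ 0.0693
Since p ≈ 0.0693 > α = 0.05, fail to reject H0; the evidence is not statistically significant.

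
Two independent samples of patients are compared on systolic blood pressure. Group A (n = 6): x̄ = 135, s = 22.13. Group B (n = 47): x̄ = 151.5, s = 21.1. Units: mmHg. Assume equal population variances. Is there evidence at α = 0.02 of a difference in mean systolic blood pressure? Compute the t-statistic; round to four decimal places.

Let group 1 = group A, group 2 = group B. H0: μ_1 = μ_2; H1: μ_1 ≠ μ_2 (two-sample pooled-variance t-test, two-sided).
s_p² = [(6−1)·22.13² + (47−1)·21.1²]/(6+47−2) = 449.575
t = (135 − 151.5)/√[449.575·(1/6 + 1/47)] = -1.7950
df = n₁ + n₂ − 2 = 51
Two-sided p-value ≈ 0.079
Since p ≈ 0.079 > α = 0.02, fail to reject H0; the data do not provide sufficient evidence against H0.

-1.7950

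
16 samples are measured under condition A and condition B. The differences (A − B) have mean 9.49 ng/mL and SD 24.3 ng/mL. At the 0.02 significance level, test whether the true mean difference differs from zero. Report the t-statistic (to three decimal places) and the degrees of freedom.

H0: μ_d = 0; H1: μ_d ≠ 0 (paired t-test on the differences, two-sided).
t = d̄/(s_d/√n) = 9.49/(24.3/√16) = 1.562
df = n − 1 = 15
Two-sided p-value ≈ 0.1391
Since p ≈ 0.1391 > α = 0.02, fail to reject H0; the evidence is not statistically significant.

t = 1.562, df = 15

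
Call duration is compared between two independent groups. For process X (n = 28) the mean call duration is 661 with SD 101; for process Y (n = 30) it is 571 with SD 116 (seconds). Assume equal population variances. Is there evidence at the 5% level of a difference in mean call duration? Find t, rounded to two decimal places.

Let group 1 = process X, group 2 = process Y. H0: μ_1 = μ_2; H1: μ_1 ≠ μ_2 (two-sample pooled-variance t-test, two-sided).
s_p² = [(28−1)·101² + (30−1)·116²]/(28+30−2) = 11886.6
t = (661 − 571)/√[11886.6·(1/28 + 1/30)] = 3.14
df = n₁ + n₂ − 2 = 56
Two-sided p-value ≈ 0.0027
Since p ≈ 0.0027 < α = 0.05, reject H0; the evidence is statistically significant.

3.14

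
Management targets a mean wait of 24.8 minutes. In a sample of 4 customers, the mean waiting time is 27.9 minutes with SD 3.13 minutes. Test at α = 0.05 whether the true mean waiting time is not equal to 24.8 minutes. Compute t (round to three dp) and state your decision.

H0: μ = 24.8; H1: μ ≠ 24.8 (one-sample t-test, two-sided).
t = (x̄ − μ₀)/(s/√n) = (27.9 − 24.8)/(3.13/√4) = 1.981
df = n − 1 = 3
Two-sided p-value ≈ 0.142
Since p ≈ 0.142 > α = 0.05, fail to reject H0; the data do not provide sufficient evidence against H0.

t = 1.981; fail to reject H0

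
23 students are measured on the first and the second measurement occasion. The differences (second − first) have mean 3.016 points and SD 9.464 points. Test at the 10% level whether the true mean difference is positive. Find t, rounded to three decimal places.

1.528

H0: μ_d = 0; H1: μ_d > 0 (paired t-test on the differences, right-tailed).
t = d̄/(s_d/√n) = 3.016/(9.464/√23) = 1.528
df = n − 1 = 22
p-value = P(T ≥ 1.528) ≈ 0.0703
Since p ≈ 0.0703 < α = 0.1, reject H0; the evidence is statistically significant.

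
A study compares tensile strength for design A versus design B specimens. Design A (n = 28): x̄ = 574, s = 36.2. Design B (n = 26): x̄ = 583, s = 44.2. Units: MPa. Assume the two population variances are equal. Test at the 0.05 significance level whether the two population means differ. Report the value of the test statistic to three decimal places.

Let group 1 = design A, group 2 = design B. H0: μ_1 = μ_2; H1: μ_1 ≠ μ_2 (two-sample pooled-variance t-test, two-sided).
s_p² = [(28−1)·36.2² + (26−1)·44.2²]/(28+26−2) = 1619.67
t = (574 − 583)/√[1619.67·(1/28 + 1/26)] = -0.821
df = n₁ + n₂ − 2 = 52
Two-sided p-value ≈ 0.4153
Since p ≈ 0.4153 > α = 0.05, fail to reject H0; the data do not provide sufficient evidence against H0.

-0.821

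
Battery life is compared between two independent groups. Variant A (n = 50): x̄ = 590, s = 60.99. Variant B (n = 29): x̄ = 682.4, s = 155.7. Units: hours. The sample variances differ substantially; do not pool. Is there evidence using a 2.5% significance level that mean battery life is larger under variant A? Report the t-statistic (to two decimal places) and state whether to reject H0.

t = -3.06; fail to reject H0

Let group 1 = variant A, group 2 = variant B. H0: μ_1 = μ_2; H1: μ_1 > μ_2 (Welch's two-sample t-test, right-tailed).
t = (x̄_1 − x̄_2)/√(s_1²/n_1 + s_2²/n_2) = (590 − 682.4)/√(60.99²/50 + 155.7²/29) = -3.06
Welch–Satterthwaite df ≈ 33.06
p-value = P(T ≥ -3.06) ≈ 0.9978
Since p ≈ 0.9978 > α = 0.025, fail to reject H0; the evidence is not statistically significant.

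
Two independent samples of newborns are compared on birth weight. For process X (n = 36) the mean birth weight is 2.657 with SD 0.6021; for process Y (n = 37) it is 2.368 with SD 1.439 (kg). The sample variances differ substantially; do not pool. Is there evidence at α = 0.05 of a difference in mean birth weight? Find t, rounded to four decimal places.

1.1246

Let group 1 = process X, group 2 = process Y. H0: μ_1 = μ_2; H1: μ_1 ≠ μ_2 (Welch's two-sample t-test, two-sided).
t = (x̄_1 − x̄_2)/√(s_1²/n_1 + s_2²/n_2) = (2.657 − 2.368)/√(0.6021²/36 + 1.439²/37) = 1.1246
Welch–Satterthwaite df ≈ 48.51
Two-sided p-value ≈ 0.2663
Since p ≈ 0.2663 > α = 0.05, fail to reject H0; the evidence is not statistically significant.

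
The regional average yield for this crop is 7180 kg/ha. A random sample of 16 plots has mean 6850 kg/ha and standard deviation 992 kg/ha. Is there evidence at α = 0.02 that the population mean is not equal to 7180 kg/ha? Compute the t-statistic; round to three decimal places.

H0: μ = 7180; H1: μ ≠ 7180 (one-sample t-test, two-sided).
t = (x̄ − μ₀)/(s/√n) = (6850 − 7180)/(992/√16) = -1.331
df = n − 1 = 15
Two-sided p-value ≈ 0.203
Since p ≈ 0.203 > α = 0.02, fail to reject H0; the data do not provide sufficient evidence against H0.

-1.331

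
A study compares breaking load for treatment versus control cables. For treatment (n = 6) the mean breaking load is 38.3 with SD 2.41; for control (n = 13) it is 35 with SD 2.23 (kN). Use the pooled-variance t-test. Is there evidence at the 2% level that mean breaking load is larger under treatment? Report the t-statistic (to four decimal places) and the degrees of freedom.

t = 2.9269, df = 17

Let group 1 = treatment, group 2 = control. H0: μ_1 = μ_2; H1: μ_1 > μ_2 (two-sample pooled-variance t-test, right-tailed).
s_p² = [(6−1)·2.41² + (13−1)·2.23²]/(6+13−2) = 5.21855
t = (38.3 − 35)/√[5.21855·(1/6 + 1/13)] = 2.9269
df = n₁ + n₂ − 2 = 17
p-value = P(T ≥ 2.9269) ≈ 0.0047
Since p ≈ 0.0047 < α = 0.02, reject H0; the data support H1.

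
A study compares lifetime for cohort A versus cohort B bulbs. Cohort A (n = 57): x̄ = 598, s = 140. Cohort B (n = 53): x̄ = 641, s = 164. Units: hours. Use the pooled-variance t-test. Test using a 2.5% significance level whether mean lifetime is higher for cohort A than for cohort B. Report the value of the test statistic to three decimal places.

-1.482

Let group 1 = cohort A, group 2 = cohort B. H0: μ_1 = μ_2; H1: μ_1 > μ_2 (two-sample pooled-variance t-test, right-tailed).
s_p² = [(57−1)·140² + (53−1)·164²]/(57+53−2) = 23112.9
t = (598 − 641)/√[23112.9·(1/57 + 1/53)] = -1.482
df = n₁ + n₂ − 2 = 108
p-value = P(T ≥ -1.482) ≈ 0.9294
Since p ≈ 0.9294 > α = 0.025, fail to reject H0; the data do not provide sufficient evidence against H0.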